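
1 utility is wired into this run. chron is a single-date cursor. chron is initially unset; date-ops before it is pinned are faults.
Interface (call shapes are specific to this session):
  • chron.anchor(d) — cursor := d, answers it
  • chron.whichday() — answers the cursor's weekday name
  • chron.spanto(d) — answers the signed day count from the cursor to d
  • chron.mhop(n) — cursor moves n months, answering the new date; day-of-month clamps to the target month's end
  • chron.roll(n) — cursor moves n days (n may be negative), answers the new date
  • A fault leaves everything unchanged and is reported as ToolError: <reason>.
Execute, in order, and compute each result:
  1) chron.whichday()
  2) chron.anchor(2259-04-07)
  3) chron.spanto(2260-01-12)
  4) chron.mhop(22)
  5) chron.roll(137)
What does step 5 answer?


Answer: 2261-06-24

Derivation:
I call chron.whichday(), which returns ToolError: no date set.
I invoke chron.anchor using d→2259-04-07: 2259-04-07.
I use chron.spanto using d→2260-01-12: 280.
Now I run chron.mhop using n→22, → 2261-02-07.
I invoke chron.roll using n→137, which returns 2261-06-24.


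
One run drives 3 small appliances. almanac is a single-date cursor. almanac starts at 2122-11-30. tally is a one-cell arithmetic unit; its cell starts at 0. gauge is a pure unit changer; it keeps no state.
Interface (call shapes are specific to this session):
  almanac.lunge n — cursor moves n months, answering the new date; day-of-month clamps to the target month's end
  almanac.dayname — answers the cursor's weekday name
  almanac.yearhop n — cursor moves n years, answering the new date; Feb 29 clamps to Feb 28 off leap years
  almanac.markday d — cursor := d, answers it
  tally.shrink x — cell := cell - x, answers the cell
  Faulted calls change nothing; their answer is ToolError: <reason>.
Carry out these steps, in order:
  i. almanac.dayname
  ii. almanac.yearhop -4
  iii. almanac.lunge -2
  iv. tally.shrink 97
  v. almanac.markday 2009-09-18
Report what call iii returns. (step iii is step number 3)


I call almanac.dayname(), which returns Monday.
I invoke almanac.yearhop passing n→-4, yielding 2118-11-30.
I use almanac.lunge passing n→-2: 2118-09-30.
Invoking tally.shrink passing x→97, yielding -97.
Calling almanac.markday passing d→2009-09-18, — result: 2009-09-18.

Answer: 2118-09-30


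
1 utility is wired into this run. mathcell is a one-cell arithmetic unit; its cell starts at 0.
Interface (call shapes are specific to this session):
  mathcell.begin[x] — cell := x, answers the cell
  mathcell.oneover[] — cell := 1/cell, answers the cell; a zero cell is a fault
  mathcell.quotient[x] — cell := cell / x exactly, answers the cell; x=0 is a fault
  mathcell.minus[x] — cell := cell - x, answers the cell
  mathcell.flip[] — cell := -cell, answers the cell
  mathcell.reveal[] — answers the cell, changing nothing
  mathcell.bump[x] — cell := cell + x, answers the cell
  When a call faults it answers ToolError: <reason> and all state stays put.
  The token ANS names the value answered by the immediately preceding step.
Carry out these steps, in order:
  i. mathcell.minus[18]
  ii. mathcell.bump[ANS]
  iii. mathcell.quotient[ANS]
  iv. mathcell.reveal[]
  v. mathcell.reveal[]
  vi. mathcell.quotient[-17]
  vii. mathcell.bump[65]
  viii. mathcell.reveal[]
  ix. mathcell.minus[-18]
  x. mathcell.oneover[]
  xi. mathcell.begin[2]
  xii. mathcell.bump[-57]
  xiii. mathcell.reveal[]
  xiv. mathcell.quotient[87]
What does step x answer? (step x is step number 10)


Answer: 17/1410

Derivation:
Act: minus[x='18']
Obs: -18
Act: bump[x='ANS']
Obs: -36
Act: quotient[x='ANS']
Obs: 1
Act: reveal[]
Obs: 1
Act: reveal[]
Obs: 1
Act: quotient[x='-17']
Obs: -1/17
Act: bump[x='65']
Obs: 1104/17
Act: reveal[]
Obs: 1104/17
Act: minus[x='-18']
Obs: 1410/17
Act: oneover[]
Obs: 17/1410
Act: begin[x='2']
Obs: 2
Act: bump[x='-57']
Obs: -55
Act: reveal[]
Obs: -55
Act: quotient[x='87']
Obs: -55/87


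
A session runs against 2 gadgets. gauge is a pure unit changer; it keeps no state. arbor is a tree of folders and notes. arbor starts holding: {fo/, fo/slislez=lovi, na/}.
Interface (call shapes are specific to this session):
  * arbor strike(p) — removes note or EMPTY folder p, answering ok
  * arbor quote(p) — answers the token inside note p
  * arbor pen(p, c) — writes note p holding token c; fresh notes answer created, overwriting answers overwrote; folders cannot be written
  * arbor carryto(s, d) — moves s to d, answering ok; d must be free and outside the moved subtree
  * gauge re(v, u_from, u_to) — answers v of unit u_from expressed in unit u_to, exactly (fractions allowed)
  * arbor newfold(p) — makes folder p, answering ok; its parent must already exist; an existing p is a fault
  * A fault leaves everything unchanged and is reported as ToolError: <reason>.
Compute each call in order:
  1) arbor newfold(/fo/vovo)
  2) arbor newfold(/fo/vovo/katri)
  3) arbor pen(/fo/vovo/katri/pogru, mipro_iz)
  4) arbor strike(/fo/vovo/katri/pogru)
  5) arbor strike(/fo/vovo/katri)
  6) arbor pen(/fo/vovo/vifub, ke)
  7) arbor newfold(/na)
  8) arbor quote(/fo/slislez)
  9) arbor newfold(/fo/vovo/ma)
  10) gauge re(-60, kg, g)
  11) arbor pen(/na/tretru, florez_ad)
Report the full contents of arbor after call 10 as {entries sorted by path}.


Do: arbor newfold[/fo/vovo]
See: ok
Do: arbor newfold[/fo/vovo/katri]
See: ok
Do: arbor pen[/fo/vovo/katri/pogru; mipro_iz]
See: created
Do: arbor strike[/fo/vovo/katri/pogru]
See: ok
Do: arbor strike[/fo/vovo/katri]
See: ok
Do: arbor pen[/fo/vovo/vifub; ke]
See: created
Do: arbor newfold[/na]
See: ToolError: exists
Do: arbor quote[/fo/slislez]
See: lovi
Do: arbor newfold[/fo/vovo/ma]
See: ok
Do: gauge re[-60; kg; g]
See: -60000
Do: arbor pen[/na/tretru; florez_ad]
See: created

Answer: {fo/, fo/slislez=lovi, fo/vovo/, fo/vovo/ma/, fo/vovo/vifub=ke, na/}


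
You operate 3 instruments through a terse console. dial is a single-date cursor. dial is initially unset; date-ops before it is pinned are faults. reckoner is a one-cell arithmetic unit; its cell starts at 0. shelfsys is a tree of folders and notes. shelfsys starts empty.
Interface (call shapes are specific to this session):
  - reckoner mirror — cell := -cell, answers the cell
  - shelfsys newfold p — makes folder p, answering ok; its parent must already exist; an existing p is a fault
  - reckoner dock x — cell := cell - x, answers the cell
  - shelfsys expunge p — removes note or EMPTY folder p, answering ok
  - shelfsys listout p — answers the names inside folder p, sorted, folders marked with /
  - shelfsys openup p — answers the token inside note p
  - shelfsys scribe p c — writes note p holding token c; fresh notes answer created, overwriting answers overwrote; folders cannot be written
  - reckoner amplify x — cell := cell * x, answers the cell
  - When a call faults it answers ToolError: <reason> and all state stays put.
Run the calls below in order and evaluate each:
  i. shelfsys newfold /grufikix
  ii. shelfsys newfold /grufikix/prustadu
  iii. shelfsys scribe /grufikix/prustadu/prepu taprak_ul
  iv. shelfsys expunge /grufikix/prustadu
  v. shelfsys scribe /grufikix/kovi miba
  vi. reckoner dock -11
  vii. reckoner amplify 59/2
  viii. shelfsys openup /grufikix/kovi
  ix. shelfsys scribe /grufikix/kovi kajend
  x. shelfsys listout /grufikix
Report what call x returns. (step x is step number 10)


Answer: [kovi, prustadu/]

Derivation:
Next I call shelfsys newfold with p=/grufikix, and observe ok.
I call shelfsys newfold with p=/grufikix/prustadu, → ok.
Next I call shelfsys scribe with p=/grufikix/prustadu/prepu, c=taprak_ul, and see created.
I try shelfsys expunge with p=/grufikix/prustadu, and see ToolError: not empty.
I run shelfsys scribe with p=/grufikix/kovi, c=miba, and get created.
Then reckoner dock with x=-11, and get 11.
Invoking reckoner amplify with x=59/2, which returns 649/2.
Calling shelfsys openup with p=/grufikix/kovi, and see miba.
Invoking shelfsys scribe with p=/grufikix/kovi, c=kajend, giving overwrote.
Invoking shelfsys listout with p=/grufikix, and see [kovi, prustadu/].


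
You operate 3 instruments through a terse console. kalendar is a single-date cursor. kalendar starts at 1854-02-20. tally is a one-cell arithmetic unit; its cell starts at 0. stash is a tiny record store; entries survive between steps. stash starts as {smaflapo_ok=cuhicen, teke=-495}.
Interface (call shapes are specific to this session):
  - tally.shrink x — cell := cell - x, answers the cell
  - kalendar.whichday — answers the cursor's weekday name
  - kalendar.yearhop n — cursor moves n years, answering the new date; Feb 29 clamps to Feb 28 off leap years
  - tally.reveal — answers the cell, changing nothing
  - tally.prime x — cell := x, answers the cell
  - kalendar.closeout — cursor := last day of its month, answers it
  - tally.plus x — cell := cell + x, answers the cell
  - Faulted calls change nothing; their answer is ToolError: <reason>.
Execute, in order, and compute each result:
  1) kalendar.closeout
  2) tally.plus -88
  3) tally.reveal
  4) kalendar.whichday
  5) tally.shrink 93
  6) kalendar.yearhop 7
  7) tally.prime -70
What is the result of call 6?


Answer: 1861-02-28

Derivation:
Using closeout: 1854-02-28.
I invoke plus passing x→-88, yielding -88.
Invoking reveal(), and observe -88.
Using whichday(), and get Tuesday.
I use shrink passing x→93, and see -181.
I call yearhop passing n→7, and get 1861-02-28.
I use prime passing x→-70, → -70.


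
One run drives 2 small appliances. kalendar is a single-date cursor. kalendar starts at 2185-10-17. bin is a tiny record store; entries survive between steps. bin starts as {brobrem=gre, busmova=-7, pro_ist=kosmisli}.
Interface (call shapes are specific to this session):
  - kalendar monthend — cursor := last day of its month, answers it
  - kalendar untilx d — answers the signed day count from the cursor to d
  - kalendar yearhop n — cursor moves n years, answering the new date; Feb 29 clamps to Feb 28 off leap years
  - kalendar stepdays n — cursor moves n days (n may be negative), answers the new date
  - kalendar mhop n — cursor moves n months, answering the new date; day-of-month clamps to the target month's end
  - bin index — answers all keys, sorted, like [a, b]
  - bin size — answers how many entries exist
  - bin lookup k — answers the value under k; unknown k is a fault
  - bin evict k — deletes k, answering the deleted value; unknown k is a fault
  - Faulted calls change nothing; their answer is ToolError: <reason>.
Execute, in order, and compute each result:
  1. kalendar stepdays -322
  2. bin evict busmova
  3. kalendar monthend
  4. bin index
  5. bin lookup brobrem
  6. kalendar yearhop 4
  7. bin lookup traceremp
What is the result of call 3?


>> kalendar stepdays(-322)
<< 2184-11-29
>> bin evict(busmova)
<< -7
>> kalendar monthend()
<< 2184-11-30
>> bin index()
<< [brobrem, pro_ist]
>> bin lookup(brobrem)
<< gre
>> kalendar yearhop(4)
<< 2188-11-30
>> bin lookup(traceremp)
<< ToolError: no such key traceremp

Answer: 2184-11-30


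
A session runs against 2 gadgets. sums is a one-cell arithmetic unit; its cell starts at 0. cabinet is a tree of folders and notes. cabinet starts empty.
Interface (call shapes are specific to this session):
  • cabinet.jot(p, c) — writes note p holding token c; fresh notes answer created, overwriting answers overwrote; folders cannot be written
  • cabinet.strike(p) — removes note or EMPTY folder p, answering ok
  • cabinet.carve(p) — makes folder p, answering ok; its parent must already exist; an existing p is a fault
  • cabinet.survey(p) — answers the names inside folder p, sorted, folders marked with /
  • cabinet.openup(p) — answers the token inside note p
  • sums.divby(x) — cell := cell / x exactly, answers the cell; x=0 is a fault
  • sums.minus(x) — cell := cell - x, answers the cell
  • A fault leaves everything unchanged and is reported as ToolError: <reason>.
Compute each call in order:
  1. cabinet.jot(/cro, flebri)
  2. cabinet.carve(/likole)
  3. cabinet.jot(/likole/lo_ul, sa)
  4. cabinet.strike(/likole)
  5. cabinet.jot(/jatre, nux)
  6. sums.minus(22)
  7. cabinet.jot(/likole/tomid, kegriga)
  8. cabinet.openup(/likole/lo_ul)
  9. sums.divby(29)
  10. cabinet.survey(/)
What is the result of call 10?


Answer: [cro, jatre, likole/]

Derivation:
~$ cabinet.jot p: /cro c: flebri
= created
~$ cabinet.carve p: /likole
= ok
~$ cabinet.jot p: /likole/lo_ul c: sa
= created
~$ cabinet.strike p: /likole
= ToolError: not empty
~$ cabinet.jot p: /jatre c: nux
= created
~$ sums.minus x: 22
= -22
~$ cabinet.jot p: /likole/tomid c: kegriga
= created
~$ cabinet.openup p: /likole/lo_ul
= sa
~$ sums.divby x: 29
= -22/29
~$ cabinet.survey p: /
= [cro, jatre, likole/]


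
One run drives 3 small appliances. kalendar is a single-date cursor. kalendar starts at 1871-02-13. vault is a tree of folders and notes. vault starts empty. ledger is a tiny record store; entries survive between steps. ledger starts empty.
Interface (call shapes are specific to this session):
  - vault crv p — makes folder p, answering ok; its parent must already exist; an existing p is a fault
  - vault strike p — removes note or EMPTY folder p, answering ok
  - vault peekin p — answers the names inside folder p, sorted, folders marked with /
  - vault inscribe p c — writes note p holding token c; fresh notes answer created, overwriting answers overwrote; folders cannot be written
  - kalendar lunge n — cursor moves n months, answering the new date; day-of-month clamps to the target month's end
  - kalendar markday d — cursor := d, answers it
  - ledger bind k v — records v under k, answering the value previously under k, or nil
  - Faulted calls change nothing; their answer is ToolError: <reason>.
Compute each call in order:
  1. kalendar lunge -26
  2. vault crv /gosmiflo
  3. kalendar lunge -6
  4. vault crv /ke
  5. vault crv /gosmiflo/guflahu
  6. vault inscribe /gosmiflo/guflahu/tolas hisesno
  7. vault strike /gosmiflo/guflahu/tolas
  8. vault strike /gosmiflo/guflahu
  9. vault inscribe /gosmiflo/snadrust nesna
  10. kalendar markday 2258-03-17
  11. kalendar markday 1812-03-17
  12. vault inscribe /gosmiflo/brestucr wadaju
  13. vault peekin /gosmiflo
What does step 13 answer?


Answer: [brestucr, snadrust]

Derivation:
$ kalendar lunge n='-26'
[out] 1868-12-13
$ vault crv p='/gosmiflo'
[out] ok
$ kalendar lunge n='-6'
[out] 1868-06-13
$ vault crv p='/ke'
[out] ok
$ vault crv p='/gosmiflo/guflahu'
[out] ok
$ vault inscribe p='/gosmiflo/guflahu/tolas' c='hisesno'
[out] created
$ vault strike p='/gosmiflo/guflahu/tolas'
[out] ok
$ vault strike p='/gosmiflo/guflahu'
[out] ok
$ vault inscribe p='/gosmiflo/snadrust' c='nesna'
[out] created
$ kalendar markday d='2258-03-17'
[out] 2258-03-17
$ kalendar markday d='1812-03-17'
[out] 1812-03-17
$ vault inscribe p='/gosmiflo/brestucr' c='wadaju'
[out] created
$ vault peekin p='/gosmiflo'
[out] [brestucr, snadrust]


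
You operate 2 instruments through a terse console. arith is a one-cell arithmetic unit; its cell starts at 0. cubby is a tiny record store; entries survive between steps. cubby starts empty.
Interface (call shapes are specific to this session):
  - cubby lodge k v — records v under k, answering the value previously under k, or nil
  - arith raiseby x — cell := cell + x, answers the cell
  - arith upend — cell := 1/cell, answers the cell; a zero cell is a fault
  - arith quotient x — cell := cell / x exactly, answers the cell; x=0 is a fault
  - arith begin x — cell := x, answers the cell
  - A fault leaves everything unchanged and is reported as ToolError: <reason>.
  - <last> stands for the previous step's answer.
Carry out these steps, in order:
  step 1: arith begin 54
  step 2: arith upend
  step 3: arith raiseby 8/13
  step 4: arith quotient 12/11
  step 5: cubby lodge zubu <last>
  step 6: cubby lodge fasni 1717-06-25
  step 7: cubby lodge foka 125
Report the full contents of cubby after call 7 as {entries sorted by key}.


Answer: {fasni=1717-06-25, foka=125, zubu=4895/8424}

Derivation:
Then arith begin(x=54), — result: 54.
I use arith upend, giving 1/54.
I run arith raiseby(x=8/13), — result: 445/702.
I invoke arith quotient(x=12/11): 4895/8424.
Next I call cubby lodge(k=zubu, v=<last>): nil.
I call cubby lodge(k=fasni, v=1717-06-25): nil.
Next I call cubby lodge(k=foka, v=125), and observe nil.


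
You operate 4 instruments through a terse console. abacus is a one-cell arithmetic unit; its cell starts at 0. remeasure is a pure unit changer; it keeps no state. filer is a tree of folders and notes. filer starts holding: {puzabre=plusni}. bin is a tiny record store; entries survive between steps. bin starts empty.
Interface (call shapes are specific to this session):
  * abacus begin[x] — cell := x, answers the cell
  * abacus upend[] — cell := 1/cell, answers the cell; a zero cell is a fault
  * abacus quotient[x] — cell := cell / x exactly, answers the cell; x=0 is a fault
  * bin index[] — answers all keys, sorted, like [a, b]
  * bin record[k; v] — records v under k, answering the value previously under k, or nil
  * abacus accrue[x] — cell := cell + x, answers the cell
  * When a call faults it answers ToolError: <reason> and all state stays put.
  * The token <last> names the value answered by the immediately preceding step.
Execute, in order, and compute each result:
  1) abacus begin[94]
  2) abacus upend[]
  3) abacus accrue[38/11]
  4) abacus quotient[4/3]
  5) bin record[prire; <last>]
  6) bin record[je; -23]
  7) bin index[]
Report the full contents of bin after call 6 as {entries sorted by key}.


I run abacus begin passing x='94', → 94.
Invoking abacus upend: 1/94.
Using abacus accrue passing x='38/11', giving 3583/1034.
Now I run abacus quotient passing x='4/3', — result: 10749/4136.
Calling bin record passing k='prire', v='<last>', yielding nil.
Using bin record passing k='je', v='-23', and see nil.
Then bin index(), which returns [je, prire].

Answer: {je=-23, prire=10749/4136}


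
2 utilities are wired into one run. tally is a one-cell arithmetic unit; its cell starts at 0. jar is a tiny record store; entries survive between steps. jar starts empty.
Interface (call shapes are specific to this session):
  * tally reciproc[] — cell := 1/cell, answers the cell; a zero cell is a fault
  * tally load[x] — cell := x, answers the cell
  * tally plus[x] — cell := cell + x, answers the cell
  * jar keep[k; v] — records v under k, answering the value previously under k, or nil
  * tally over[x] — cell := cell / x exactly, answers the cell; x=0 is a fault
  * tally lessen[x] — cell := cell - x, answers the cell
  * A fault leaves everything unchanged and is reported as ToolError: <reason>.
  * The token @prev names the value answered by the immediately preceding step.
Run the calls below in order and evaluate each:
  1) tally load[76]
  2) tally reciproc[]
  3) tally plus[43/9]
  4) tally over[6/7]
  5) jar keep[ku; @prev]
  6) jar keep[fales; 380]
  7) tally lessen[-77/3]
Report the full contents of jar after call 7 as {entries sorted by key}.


Answer: {fales=380, ku=22939/4104}

Derivation:
>>> tally load x: 76
:: 76
>>> tally reciproc
:: 1/76
>>> tally plus x: 43/9
:: 3277/684
>>> tally over x: 6/7
:: 22939/4104
>>> jar keep k: ku v: @prev
:: nil
>>> jar keep k: fales v: 380
:: nil
>>> tally lessen x: -77/3
:: 128275/4104


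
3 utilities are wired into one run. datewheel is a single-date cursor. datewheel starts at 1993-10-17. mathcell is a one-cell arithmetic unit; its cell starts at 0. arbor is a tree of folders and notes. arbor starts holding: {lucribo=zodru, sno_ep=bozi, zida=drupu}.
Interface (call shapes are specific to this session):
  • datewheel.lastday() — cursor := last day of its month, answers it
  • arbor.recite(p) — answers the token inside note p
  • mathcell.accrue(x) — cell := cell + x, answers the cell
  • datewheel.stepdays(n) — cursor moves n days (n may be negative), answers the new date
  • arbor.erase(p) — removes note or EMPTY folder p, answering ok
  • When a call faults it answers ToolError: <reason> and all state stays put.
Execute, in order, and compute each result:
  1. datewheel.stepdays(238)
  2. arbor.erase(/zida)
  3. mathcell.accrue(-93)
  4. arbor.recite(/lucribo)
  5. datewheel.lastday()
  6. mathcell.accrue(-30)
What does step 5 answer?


Answer: 1994-06-30

Derivation:
Do: datewheel.stepdays[n='238']
See: 1994-06-12
Do: arbor.erase[p='/zida']
See: ok
Do: mathcell.accrue[x='-93']
See: -93
Do: arbor.recite[p='/lucribo']
See: zodru
Do: datewheel.lastday[]
See: 1994-06-30
Do: mathcell.accrue[x='-30']
See: -123


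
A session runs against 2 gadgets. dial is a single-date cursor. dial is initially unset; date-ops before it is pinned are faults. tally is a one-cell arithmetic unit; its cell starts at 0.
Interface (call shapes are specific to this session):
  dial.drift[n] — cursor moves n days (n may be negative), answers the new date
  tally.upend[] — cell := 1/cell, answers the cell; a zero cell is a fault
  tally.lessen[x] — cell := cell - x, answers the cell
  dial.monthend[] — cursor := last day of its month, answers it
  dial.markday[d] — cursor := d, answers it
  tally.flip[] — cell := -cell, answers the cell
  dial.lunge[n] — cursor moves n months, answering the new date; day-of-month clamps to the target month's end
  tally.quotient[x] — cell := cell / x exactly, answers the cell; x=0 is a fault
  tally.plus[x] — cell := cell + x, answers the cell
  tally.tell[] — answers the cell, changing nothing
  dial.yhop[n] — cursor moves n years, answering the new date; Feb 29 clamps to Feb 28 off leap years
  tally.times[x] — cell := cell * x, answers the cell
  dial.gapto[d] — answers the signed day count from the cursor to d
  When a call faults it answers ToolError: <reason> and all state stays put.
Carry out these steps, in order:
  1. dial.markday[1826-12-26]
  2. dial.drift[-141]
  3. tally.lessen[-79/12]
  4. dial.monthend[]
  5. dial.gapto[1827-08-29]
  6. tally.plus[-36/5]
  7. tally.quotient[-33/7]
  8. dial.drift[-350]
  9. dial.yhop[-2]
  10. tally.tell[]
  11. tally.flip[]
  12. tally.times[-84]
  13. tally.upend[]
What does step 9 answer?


-- 1. dial.markday(d='1826-12-26') == 1826-12-26
-- 2. dial.drift(n='-141') == 1826-08-07
-- 3. tally.lessen(x='-79/12') == 79/12
-- 4. dial.monthend() == 1826-08-31
-- 5. dial.gapto(d='1827-08-29') == 363
-- 6. tally.plus(x='-36/5') == -37/60
-- 7. tally.quotient(x='-33/7') == 259/1980
-- 8. dial.drift(n='-350') == 1825-09-15
-- 9. dial.yhop(n='-2') == 1823-09-15
-- 10. tally.tell() == 259/1980
-- 11. tally.flip() == -259/1980
-- 12. tally.times(x='-84') == 1813/165
-- 13. tally.upend() == 165/1813

Answer: 1823-09-15


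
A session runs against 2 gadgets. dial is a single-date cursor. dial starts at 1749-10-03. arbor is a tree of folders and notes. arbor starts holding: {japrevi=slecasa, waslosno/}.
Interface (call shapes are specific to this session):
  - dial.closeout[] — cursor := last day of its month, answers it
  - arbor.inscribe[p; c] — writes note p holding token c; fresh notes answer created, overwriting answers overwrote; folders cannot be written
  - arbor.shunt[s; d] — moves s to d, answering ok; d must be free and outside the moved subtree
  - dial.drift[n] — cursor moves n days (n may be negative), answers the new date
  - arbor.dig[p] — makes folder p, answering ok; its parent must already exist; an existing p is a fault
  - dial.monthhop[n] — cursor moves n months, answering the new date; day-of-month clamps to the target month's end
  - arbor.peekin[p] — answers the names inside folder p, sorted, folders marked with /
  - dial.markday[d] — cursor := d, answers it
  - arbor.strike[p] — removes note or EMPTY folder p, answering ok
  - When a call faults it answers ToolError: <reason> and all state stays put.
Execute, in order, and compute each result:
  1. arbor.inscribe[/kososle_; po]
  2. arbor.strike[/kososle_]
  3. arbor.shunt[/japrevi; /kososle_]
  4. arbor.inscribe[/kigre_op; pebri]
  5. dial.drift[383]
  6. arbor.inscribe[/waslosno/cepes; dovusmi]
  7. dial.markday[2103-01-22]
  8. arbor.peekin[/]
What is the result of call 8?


Answer: [kigre_op, kososle_, waslosno/]

Derivation:
# 1. arbor.inscribe(p: /kososle_, c: po) == created
# 2. arbor.strike(p: /kososle_) == ok
# 3. arbor.shunt(s: /japrevi, d: /kososle_) == ok
# 4. arbor.inscribe(p: /kigre_op, c: pebri) == created
# 5. dial.drift(n: 383) == 1750-10-21
# 6. arbor.inscribe(p: /waslosno/cepes, c: dovusmi) == created
# 7. dial.markday(d: 2103-01-22) == 2103-01-22
# 8. arbor.peekin(p: /) == [kigre_op, kososle_, waslosno/]


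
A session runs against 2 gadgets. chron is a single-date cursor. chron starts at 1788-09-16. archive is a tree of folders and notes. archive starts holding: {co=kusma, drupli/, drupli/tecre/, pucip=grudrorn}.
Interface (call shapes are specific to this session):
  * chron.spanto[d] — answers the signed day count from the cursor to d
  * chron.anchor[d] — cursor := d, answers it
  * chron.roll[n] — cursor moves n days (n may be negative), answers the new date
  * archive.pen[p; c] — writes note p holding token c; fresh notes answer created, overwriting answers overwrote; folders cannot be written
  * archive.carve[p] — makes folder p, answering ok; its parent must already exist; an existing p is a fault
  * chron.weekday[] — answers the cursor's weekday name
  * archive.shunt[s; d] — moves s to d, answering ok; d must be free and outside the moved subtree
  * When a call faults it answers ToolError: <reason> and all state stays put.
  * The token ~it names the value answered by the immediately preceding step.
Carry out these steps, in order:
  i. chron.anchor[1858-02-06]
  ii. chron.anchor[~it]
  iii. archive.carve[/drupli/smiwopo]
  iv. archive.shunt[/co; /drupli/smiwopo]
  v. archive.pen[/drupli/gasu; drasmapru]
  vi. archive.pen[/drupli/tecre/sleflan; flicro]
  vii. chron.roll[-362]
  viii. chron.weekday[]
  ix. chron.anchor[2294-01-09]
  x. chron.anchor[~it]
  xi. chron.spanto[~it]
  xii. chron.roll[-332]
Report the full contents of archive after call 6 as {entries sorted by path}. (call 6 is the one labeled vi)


Answer: {co=kusma, drupli/, drupli/gasu=drasmapru, drupli/smiwopo/, drupli/tecre/, drupli/tecre/sleflan=flicro, pucip=grudrorn}

Derivation:
Now I run anchor on d: 1858-02-06, yielding 1858-02-06.
I invoke anchor on d: ~it, — result: 1858-02-06.
I try carve on p: /drupli/smiwopo, yielding ok.
Next I call shunt on s: /co, d: /drupli/smiwopo, which returns ToolError: exists.
I use pen on p: /drupli/gasu, c: drasmapru, — result: created.
I call pen on p: /drupli/tecre/sleflan, c: flicro: created.
I call roll on n: -362, and see 1857-02-09.
Calling weekday, and see Monday.
I try anchor on d: 2294-01-09, which returns 2294-01-09.
I try anchor on d: ~it, yielding 2294-01-09.
I invoke spanto on d: ~it, which returns 0.
I call roll on n: -332: 2293-02-11.


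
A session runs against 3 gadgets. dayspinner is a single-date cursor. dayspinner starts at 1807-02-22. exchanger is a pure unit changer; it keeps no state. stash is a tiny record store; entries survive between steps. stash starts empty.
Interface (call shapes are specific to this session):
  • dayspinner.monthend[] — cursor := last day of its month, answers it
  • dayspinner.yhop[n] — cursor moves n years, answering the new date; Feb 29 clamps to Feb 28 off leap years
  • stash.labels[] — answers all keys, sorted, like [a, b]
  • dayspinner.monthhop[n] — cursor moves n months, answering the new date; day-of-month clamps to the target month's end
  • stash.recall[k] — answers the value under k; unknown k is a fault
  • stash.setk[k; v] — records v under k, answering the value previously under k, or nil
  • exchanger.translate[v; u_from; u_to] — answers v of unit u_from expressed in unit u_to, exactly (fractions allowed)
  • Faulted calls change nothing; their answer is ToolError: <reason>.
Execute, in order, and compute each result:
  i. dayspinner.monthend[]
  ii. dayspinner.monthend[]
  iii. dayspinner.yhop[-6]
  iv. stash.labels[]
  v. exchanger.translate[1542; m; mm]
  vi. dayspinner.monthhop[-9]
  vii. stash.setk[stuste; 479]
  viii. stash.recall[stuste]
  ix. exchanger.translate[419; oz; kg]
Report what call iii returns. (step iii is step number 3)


→ dayspinner.monthend()
← 1807-02-28
→ dayspinner.monthend()
← 1807-02-28
→ dayspinner.yhop(-6)
← 1801-02-28
→ stash.labels()
← []
→ exchanger.translate(1542, m, mm)
← 1542000
→ dayspinner.monthhop(-9)
← 1800-05-28
→ stash.setk(stuste, 479)
← nil
→ stash.recall(stuste)
← 479
→ exchanger.translate(419, oz, kg)
← 19005520303/1600000000

Answer: 1801-02-28


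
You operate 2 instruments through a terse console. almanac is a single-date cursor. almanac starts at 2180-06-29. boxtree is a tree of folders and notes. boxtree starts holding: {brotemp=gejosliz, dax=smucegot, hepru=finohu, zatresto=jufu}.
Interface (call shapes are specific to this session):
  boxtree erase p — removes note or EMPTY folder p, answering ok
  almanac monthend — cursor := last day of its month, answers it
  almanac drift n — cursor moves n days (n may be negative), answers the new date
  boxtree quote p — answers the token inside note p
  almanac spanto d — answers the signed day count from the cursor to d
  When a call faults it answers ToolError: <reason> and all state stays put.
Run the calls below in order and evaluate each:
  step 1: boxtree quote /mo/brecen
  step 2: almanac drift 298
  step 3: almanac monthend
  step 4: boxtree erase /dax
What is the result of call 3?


;; 1. boxtree quote(/mo/brecen) ~> ToolError: not found
;; 2. almanac drift(298) ~> 2181-04-23
;; 3. almanac monthend() ~> 2181-04-30
;; 4. boxtree erase(/dax) ~> ok

Answer: 2181-04-30


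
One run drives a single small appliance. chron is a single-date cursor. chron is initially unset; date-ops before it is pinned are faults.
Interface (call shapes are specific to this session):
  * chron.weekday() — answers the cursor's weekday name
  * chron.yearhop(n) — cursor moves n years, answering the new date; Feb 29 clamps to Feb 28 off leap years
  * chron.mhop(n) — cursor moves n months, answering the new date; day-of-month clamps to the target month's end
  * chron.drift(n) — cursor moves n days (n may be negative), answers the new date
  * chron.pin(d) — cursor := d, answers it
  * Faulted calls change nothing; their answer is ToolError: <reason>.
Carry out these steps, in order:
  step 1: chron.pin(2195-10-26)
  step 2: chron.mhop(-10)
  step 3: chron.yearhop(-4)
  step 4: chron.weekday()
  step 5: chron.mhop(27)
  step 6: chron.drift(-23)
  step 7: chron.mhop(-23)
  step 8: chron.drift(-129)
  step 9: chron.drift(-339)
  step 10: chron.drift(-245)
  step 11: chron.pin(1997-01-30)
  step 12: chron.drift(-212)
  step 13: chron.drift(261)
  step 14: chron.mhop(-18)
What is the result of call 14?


Answer: 1995-09-20

Derivation:
Using pin using 2195-10-26, which returns 2195-10-26.
Next I call mhop using -10, yielding 2194-12-26.
Then yearhop using -4, yielding 2190-12-26.
I invoke weekday(): Sunday.
Calling mhop using 27, — result: 2193-03-26.
I call drift using -23, yielding 2193-03-03.
Calling mhop using -23, and get 2191-04-03.
I invoke drift using -129, and observe 2190-11-25.
I run drift using -339, and see 2189-12-21.
I run drift using -245, giving 2189-04-20.
I use pin using 1997-01-30, — result: 1997-01-30.
I try drift using -212, → 1996-07-02.
Now I run drift using 261, → 1997-03-20.
Invoking mhop using -18, yielding 1995-09-20.


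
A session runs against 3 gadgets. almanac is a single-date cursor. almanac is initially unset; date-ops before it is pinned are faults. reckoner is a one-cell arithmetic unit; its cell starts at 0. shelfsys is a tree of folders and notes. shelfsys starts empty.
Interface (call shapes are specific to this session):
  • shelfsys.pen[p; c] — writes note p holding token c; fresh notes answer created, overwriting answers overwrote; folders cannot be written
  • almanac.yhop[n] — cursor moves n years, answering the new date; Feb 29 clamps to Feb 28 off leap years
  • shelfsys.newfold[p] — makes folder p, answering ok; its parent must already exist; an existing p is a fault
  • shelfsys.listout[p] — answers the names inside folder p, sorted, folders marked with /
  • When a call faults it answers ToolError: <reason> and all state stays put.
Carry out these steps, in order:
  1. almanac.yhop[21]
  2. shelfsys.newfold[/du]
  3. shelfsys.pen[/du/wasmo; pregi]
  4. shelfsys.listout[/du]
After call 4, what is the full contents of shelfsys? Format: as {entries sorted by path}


Answer: {du/, du/wasmo=pregi}

Derivation:
I use almanac.yhop with n='21', — result: ToolError: no date set.
I call shelfsys.newfold with p='/du', giving ok.
I invoke shelfsys.pen with p='/du/wasmo', c='pregi', and see created.
I use shelfsys.listout with p='/du', which returns [wasmo].


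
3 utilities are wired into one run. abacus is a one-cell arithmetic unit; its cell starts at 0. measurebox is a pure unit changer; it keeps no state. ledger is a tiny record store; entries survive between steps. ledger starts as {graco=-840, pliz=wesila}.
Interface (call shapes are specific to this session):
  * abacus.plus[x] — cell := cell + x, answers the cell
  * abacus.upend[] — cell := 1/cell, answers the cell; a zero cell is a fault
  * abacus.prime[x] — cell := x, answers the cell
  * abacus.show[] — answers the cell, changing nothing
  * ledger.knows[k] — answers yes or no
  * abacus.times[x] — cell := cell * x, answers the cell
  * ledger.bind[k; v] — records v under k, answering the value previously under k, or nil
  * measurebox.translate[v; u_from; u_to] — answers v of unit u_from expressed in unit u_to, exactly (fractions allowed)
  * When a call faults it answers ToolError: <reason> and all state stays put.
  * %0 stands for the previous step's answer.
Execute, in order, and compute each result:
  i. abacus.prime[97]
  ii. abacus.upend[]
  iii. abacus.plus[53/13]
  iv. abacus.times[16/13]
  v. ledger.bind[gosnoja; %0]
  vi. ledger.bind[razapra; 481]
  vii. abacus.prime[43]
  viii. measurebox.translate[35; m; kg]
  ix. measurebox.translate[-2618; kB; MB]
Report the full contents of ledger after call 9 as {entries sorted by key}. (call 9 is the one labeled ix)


# 1. abacus.prime(x=97) ~> 97
# 2. abacus.upend() ~> 1/97
# 3. abacus.plus(x=53/13) ~> 5154/1261
# 4. abacus.times(x=16/13) ~> 82464/16393
# 5. ledger.bind(k=gosnoja, v=%0) ~> nil
# 6. ledger.bind(k=razapra, v=481) ~> nil
# 7. abacus.prime(x=43) ~> 43
# 8. measurebox.translate(v=35, u_from=m, u_to=kg) ~> ToolError: incompatible units
# 9. measurebox.translate(v=-2618, u_from=kB, u_to=MB) ~> -1309/500

Answer: {gosnoja=82464/16393, graco=-840, pliz=wesila, razapra=481}


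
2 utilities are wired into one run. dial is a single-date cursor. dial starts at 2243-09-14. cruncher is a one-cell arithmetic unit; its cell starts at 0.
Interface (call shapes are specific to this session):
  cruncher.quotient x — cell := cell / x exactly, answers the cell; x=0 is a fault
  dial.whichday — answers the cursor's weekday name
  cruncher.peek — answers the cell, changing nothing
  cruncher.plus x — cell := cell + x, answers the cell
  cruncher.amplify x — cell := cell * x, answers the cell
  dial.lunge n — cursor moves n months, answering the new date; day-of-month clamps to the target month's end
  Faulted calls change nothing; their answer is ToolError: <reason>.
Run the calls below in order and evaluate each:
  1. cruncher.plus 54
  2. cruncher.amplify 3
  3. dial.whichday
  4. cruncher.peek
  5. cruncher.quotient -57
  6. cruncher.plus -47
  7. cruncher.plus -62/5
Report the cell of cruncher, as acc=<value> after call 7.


CALL cruncher.plus[x=54]
RET  54
CALL cruncher.amplify[x=3]
RET  162
CALL dial.whichday[]
RET  Thursday
CALL cruncher.peek[]
RET  162
CALL cruncher.quotient[x=-57]
RET  -54/19
CALL cruncher.plus[x=-47]
RET  -947/19
CALL cruncher.plus[x=-62/5]
RET  -5913/95

Answer: acc=-5913/95


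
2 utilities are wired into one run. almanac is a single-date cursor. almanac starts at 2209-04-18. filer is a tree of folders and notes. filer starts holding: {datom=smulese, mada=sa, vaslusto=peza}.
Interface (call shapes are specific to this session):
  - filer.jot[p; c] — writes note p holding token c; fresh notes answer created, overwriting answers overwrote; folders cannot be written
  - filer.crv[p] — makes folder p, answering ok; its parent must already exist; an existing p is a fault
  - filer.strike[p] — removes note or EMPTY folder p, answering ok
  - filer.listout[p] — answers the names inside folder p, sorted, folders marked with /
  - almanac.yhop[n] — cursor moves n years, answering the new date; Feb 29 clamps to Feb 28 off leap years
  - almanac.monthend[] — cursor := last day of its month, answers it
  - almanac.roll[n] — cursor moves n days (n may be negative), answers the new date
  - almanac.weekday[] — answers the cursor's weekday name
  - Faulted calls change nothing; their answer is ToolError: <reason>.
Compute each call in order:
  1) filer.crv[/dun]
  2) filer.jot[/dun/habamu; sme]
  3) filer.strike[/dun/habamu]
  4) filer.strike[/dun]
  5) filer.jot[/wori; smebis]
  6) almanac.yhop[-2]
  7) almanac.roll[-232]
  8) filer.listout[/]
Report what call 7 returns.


Answer: 2206-08-29

Derivation:
·→ crv(p=/dun)
·← ok
·→ jot(p=/dun/habamu, c=sme)
·← created
·→ strike(p=/dun/habamu)
·← ok
·→ strike(p=/dun)
·← ok
·→ jot(p=/wori, c=smebis)
·← created
·→ yhop(n=-2)
·← 2207-04-18
·→ roll(n=-232)
·← 2206-08-29
·→ listout(p=/)
·← [datom, mada, vaslusto, wori]


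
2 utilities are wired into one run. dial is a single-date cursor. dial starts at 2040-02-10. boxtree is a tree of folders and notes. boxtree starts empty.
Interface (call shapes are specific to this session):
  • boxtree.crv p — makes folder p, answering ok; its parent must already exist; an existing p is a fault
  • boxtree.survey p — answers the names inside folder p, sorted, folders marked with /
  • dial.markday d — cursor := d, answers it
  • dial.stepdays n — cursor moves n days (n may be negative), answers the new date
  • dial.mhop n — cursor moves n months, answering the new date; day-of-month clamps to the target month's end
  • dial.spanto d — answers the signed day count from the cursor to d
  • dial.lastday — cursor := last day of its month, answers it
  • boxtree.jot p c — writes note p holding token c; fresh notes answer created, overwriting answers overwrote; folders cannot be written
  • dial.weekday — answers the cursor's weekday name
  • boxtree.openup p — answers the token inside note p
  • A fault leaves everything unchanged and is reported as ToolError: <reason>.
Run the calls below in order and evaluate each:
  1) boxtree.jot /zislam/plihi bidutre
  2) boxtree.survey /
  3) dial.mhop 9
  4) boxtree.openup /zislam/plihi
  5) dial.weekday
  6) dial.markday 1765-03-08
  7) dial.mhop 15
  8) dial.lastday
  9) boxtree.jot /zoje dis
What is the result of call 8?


Answer: 1766-06-30

Derivation:
>>> boxtree.jot /zislam/plihi bidutre
[out] ToolError: no parent
>>> boxtree.survey /
[out] []
>>> dial.mhop 9
[out] 2040-11-10
>>> boxtree.openup /zislam/plihi
[out] ToolError: not found
>>> dial.weekday
[out] Saturday
>>> dial.markday 1765-03-08
[out] 1765-03-08
>>> dial.mhop 15
[out] 1766-06-08
>>> dial.lastday
[out] 1766-06-30
>>> boxtree.jot /zoje dis
[out] created


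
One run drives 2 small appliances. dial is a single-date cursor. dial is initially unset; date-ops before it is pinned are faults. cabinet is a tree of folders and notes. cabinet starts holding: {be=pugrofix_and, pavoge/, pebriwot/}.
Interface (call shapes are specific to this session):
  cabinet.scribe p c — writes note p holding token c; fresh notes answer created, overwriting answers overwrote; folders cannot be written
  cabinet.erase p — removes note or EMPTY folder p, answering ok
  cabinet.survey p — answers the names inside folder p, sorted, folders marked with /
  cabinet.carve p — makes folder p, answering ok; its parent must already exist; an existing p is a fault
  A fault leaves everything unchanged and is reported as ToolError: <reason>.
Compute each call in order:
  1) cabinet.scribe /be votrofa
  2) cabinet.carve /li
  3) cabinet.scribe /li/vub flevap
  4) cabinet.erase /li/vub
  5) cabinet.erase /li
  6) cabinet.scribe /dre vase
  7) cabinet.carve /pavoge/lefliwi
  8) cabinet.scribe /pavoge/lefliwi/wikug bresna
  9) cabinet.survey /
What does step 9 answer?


Answer: [be, dre, pavoge/, pebriwot/]

Derivation:
Then scribe passing p→/be, c→votrofa, — result: overwrote.
I try carve passing p→/li, → ok.
Using scribe passing p→/li/vub, c→flevap, which returns created.
Now I run erase passing p→/li/vub, yielding ok.
I invoke erase passing p→/li, — result: ok.
I invoke scribe passing p→/dre, c→vase, and observe created.
Using carve passing p→/pavoge/lefliwi, and observe ok.
I use scribe passing p→/pavoge/lefliwi/wikug, c→bresna, and get created.
Then survey passing p→/, and see [be, dre, pavoge/, pebriwot/].
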